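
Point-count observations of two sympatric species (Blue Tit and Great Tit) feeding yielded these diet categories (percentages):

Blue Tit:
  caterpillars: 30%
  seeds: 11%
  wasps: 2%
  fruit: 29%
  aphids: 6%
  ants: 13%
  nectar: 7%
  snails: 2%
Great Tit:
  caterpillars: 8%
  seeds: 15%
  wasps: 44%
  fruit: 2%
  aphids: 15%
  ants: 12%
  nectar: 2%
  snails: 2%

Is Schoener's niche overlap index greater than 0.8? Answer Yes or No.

No

Convert percentages to proportions (divide by 100).
Σ|p₁ᵢ − p₂ᵢ| = 0.22 + 0.04 + 0.42 + 0.27 + 0.09 + 0.01 + 0.05 + 0.00 = 1.10
D = 1 − ½ × 1.10 = 1 − 0.550 = 0.4500
D = 0.4500 < 0.8 → No.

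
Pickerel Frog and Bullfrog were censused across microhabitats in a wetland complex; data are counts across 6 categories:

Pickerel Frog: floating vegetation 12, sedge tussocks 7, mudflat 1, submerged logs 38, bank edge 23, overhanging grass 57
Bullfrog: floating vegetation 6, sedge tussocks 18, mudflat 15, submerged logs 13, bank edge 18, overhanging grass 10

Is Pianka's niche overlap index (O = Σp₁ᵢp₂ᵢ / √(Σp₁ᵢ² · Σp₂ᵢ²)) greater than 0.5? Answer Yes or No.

Proportions for Pickerel Frog (n=138): 12/138=0.0870, 7/138=0.0507, 1/138=0.0072, 38/138=0.2754, 23/138=0.1667, 57/138=0.4130
Proportions for Bullfrog (n=80): 6/80=0.0750, 18/80=0.2250, 15/80=0.1875, 13/80=0.1625, 18/80=0.2250, 10/80=0.1250
Σ p₁ᵢp₂ᵢ = 0.006525 + 0.011408 + 0.001350 + 0.044753 + 0.037508 + 0.051625 = 0.153169
Σp_1ᵢ² = 0.0870² + 0.0507² + 0.0072² + 0.2754² + 0.1667² + 0.4130² = 0.007569 + 0.002570 + 0.000052 + 0.075845 + 0.027789 + 0.170569 = 0.284394
Σp_2ᵢ² = 0.0750² + 0.2250² + 0.1875² + 0.1625² + 0.2250² + 0.1250² = 0.005625 + 0.050625 + 0.035156 + 0.026406 + 0.050625 + 0.015625 = 0.184062
O = 0.153169 / √(0.284394 × 0.184062) = 0.153169 / 0.2287928 = 0.6695
O = 0.6695 > 0.5 → Yes.

Yes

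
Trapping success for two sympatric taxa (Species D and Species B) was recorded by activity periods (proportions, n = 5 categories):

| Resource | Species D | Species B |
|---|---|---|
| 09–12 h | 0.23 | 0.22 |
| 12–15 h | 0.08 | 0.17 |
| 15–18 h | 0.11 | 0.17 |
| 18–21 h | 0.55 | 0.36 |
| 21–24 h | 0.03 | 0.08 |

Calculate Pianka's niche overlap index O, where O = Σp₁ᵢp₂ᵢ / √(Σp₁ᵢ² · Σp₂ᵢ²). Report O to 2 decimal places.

0.94

Σ p₁ᵢp₂ᵢ = 0.0506 + 0.0136 + 0.0187 + 0.1980 + 0.0024 = 0.2833
Σp_1ᵢ² = 0.23² + 0.08² + 0.11² + 0.55² + 0.03² = 0.0529 + 0.0064 + 0.0121 + 0.3025 + 0.0009 = 0.3748
Σp_2ᵢ² = 0.22² + 0.17² + 0.17² + 0.36² + 0.08² = 0.0484 + 0.0289 + 0.0289 + 0.1296 + 0.0064 = 0.2422
O = 0.2833 / √(0.3748 × 0.2422) = 0.2833 / 0.30129 = 0.9403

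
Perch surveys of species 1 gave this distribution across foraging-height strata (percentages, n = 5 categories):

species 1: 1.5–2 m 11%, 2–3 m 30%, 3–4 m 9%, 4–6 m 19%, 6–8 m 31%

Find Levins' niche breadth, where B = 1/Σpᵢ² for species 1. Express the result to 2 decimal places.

4.13

Convert percentages to proportions (divide by 100).
Σpᵢ² = 0.11² + 0.30² + 0.09² + 0.19² + 0.31² = 0.0121 + 0.0900 + 0.0081 + 0.0361 + 0.0961 = 0.2424
B = 1 / 0.2424 = 4.1254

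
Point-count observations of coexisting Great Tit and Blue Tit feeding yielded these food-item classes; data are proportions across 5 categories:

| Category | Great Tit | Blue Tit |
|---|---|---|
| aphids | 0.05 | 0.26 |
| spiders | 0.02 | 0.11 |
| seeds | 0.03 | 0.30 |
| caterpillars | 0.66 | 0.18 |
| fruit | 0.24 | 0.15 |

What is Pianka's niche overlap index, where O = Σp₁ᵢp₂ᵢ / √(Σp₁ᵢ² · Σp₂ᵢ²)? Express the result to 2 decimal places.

Σ p₁ᵢp₂ᵢ = 0.0130 + 0.0022 + 0.0090 + 0.1188 + 0.0360 = 0.1790
Σp_1ᵢ² = 0.05² + 0.02² + 0.03² + 0.66² + 0.24² = 0.0025 + 0.0004 + 0.0009 + 0.4356 + 0.0576 = 0.4970
Σp_2ᵢ² = 0.26² + 0.11² + 0.30² + 0.18² + 0.15² = 0.0676 + 0.0121 + 0.0900 + 0.0324 + 0.0225 = 0.2246
O = 0.1790 / √(0.4970 × 0.2246) = 0.1790 / 0.33411 = 0.5358

0.54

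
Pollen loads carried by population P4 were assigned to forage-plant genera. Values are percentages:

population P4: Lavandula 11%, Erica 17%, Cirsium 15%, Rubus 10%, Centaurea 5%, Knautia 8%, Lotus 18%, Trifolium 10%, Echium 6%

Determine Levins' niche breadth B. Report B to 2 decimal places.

Convert percentages to proportions (divide by 100).
Σpᵢ² = 0.11² + 0.17² + 0.15² + 0.10² + 0.05² + 0.08² + 0.18² + 0.10² + 0.06² = 0.0121 + 0.0289 + 0.0225 + 0.0100 + 0.0025 + 0.0064 + 0.0324 + 0.0100 + 0.0036 = 0.1284
B = 1 / 0.1284 = 7.7882

7.79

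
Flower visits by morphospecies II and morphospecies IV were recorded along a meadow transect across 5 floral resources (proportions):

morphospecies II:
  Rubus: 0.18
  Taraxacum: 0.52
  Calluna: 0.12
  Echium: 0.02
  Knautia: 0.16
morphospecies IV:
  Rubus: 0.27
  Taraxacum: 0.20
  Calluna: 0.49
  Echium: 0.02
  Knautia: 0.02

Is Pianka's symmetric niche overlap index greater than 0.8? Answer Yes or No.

Σ p₁ᵢp₂ᵢ = 0.0486 + 0.1040 + 0.0588 + 0.0004 + 0.0032 = 0.2150
Σp_1ᵢ² = 0.18² + 0.52² + 0.12² + 0.02² + 0.16² = 0.0324 + 0.2704 + 0.0144 + 0.0004 + 0.0256 = 0.3432
Σp_2ᵢ² = 0.27² + 0.20² + 0.49² + 0.02² + 0.02² = 0.0729 + 0.0400 + 0.2401 + 0.0004 + 0.0004 = 0.3538
O = 0.2150 / √(0.3432 × 0.3538) = 0.2150 / 0.34846 = 0.6170
O = 0.6170 < 0.8 → No.

No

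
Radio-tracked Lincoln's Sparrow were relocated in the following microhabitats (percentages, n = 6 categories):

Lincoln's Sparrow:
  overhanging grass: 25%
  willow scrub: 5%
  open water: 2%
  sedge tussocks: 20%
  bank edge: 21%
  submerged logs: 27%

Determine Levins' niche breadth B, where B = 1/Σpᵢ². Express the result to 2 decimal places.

Convert percentages to proportions (divide by 100).
Σpᵢ² = 0.25² + 0.05² + 0.02² + 0.20² + 0.21² + 0.27² = 0.0625 + 0.0025 + 0.0004 + 0.0400 + 0.0441 + 0.0729 = 0.2224
B = 1 / 0.2224 = 4.4964

4.50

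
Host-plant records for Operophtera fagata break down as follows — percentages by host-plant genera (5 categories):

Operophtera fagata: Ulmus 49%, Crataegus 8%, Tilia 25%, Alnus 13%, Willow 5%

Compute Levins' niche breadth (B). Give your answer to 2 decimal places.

Convert percentages to proportions (divide by 100).
Σpᵢ² = 0.49² + 0.08² + 0.25² + 0.13² + 0.05² = 0.2401 + 0.0064 + 0.0625 + 0.0169 + 0.0025 = 0.3284
B = 1 / 0.3284 = 3.0451

3.05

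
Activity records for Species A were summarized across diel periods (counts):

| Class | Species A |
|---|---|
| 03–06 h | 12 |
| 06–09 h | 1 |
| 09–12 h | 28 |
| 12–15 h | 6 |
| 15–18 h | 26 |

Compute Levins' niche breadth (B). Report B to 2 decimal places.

Proportions for Species A (n=73): 12/73=0.1644, 1/73=0.0137, 28/73=0.3836, 6/73=0.0822, 26/73=0.3562
Σpᵢ² = 0.1644² + 0.0137² + 0.3836² + 0.0822² + 0.3562² = 0.027027 + 0.000188 + 0.147149 + 0.006757 + 0.126878 = 0.307999
B = 1 / 0.307999 = 3.2468

3.25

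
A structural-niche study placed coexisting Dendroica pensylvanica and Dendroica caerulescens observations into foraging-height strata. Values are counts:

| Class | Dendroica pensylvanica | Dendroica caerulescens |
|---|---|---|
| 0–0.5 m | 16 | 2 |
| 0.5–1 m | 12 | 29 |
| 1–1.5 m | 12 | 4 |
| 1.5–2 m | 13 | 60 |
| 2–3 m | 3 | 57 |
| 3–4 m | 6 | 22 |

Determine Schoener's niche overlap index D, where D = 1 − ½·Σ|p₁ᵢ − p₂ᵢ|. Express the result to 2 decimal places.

0.56

Proportions for Dendroica pensylvanica (n=62): 16/62=0.2581, 12/62=0.1935, 12/62=0.1935, 13/62=0.2097, 3/62=0.0484, 6/62=0.0968
Proportions for Dendroica caerulescens (n=174): 2/174=0.0115, 29/174=0.1667, 4/174=0.0230, 60/174=0.3448, 57/174=0.3276, 22/174=0.1264
Σ|p₁ᵢ − p₂ᵢ| = 0.2466 + 0.0268 + 0.1705 + 0.1351 + 0.2792 + 0.0296 = 0.8878
D = 1 − ½ × 0.8878 = 1 − 0.44390 = 0.55610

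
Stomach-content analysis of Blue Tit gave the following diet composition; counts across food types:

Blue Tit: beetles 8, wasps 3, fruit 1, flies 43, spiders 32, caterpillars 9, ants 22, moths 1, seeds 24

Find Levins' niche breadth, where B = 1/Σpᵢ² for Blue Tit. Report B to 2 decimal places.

5.00

Proportions for Blue Tit (n=143): 8/143=0.0559, 3/143=0.0210, 1/143=0.0070, 43/143=0.3007, 32/143=0.2238, 9/143=0.0629, 22/143=0.1538, 1/143=0.0070, 24/143=0.1678
Σpᵢ² = 0.0559² + 0.0210² + 0.0070² + 0.3007² + 0.2238² + 0.0629² + 0.1538² + 0.0070² + 0.1678² = 0.003125 + 0.000441 + 0.000049 + 0.090420 + 0.050086 + 0.003956 + 0.023654 + 0.000049 + 0.028157 = 0.199937
B = 1 / 0.199937 = 5.0016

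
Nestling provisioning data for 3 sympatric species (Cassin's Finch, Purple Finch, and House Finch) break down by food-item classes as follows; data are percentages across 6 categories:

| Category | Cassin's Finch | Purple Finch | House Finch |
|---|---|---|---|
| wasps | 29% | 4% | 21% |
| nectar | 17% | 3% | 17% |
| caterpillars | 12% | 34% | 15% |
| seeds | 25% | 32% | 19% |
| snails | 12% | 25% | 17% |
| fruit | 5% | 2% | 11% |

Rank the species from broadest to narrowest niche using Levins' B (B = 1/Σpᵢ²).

Convert percentages to proportions (divide by 100).
Σp_Cassᵢ² = 0.29² + 0.17² + 0.12² + 0.25² + 0.12² + 0.05² = 0.0841 + 0.0289 + 0.0144 + 0.0625 + 0.0144 + 0.0025 = 0.2068
B_Cass = 1 / 0.2068 = 4.8356
Σp_Purpᵢ² = 0.04² + 0.03² + 0.34² + 0.32² + 0.25² + 0.02² = 0.0016 + 0.0009 + 0.1156 + 0.1024 + 0.0625 + 0.0004 = 0.2834
B_Purp = 1 / 0.2834 = 3.5286
Σp_Housᵢ² = 0.21² + 0.17² + 0.15² + 0.19² + 0.17² + 0.11² = 0.0441 + 0.0289 + 0.0225 + 0.0361 + 0.0289 + 0.0121 = 0.1726
B_Hous = 1 / 0.1726 = 5.7937
Ranking by B (broadest → narrowest): House Finch (5.79) > Cassin's Finch (4.84) > Purple Finch (3.53)

House Finch > Cassin's Finch > Purple Finch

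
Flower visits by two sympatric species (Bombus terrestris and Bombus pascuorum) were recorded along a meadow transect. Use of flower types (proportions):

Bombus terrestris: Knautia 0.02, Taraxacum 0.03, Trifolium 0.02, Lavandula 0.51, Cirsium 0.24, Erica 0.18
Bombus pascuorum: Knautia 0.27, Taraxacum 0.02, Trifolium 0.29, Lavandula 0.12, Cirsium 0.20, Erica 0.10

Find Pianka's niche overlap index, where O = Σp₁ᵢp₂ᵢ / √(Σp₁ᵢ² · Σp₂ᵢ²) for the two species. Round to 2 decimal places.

Σ p₁ᵢp₂ᵢ = 0.0054 + 0.0006 + 0.0058 + 0.0612 + 0.0480 + 0.0180 = 0.1390
Σp_1ᵢ² = 0.02² + 0.03² + 0.02² + 0.51² + 0.24² + 0.18² = 0.0004 + 0.0009 + 0.0004 + 0.2601 + 0.0576 + 0.0324 = 0.3518
Σp_2ᵢ² = 0.27² + 0.02² + 0.29² + 0.12² + 0.20² + 0.10² = 0.0729 + 0.0004 + 0.0841 + 0.0144 + 0.0400 + 0.0100 = 0.2218
O = 0.1390 / √(0.3518 × 0.2218) = 0.1390 / 0.27934 = 0.4976

0.50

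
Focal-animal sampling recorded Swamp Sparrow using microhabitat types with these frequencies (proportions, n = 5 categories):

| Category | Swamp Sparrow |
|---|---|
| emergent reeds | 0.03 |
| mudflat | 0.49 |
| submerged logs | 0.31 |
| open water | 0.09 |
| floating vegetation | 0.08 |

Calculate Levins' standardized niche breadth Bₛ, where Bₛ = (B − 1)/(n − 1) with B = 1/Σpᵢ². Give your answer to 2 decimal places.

0.46

Σpᵢ² = 0.03² + 0.49² + 0.31² + 0.09² + 0.08² = 0.0009 + 0.2401 + 0.0961 + 0.0081 + 0.0064 = 0.3516
B = 1 / 0.3516 = 2.8441
Bₛ = (B − 1)/(n − 1) = (2.8441 − 1)/(5 − 1) = 1.8441/4 = 0.4610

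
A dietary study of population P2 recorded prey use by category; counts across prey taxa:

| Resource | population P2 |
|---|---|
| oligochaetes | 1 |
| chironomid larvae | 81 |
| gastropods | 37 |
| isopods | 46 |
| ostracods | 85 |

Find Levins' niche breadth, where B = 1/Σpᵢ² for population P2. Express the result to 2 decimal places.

3.62

Proportions for population P2 (n=250): 1/250=0.0040, 81/250=0.3240, 37/250=0.1480, 46/250=0.1840, 85/250=0.3400
Σpᵢ² = 0.0040² + 0.3240² + 0.1480² + 0.1840² + 0.3400² = 0.000016 + 0.104976 + 0.021904 + 0.033856 + 0.115600 = 0.276352
B = 1 / 0.276352 = 3.6186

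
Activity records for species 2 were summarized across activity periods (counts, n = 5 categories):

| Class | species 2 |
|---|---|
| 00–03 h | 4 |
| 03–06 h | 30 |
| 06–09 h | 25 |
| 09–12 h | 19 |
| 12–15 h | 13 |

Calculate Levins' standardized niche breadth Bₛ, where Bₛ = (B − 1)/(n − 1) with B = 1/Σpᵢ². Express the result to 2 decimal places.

Proportions for species 2 (n=91): 4/91=0.0440, 30/91=0.3297, 25/91=0.2747, 19/91=0.2088, 13/91=0.1429
Σpᵢ² = 0.0440² + 0.3297² + 0.2747² + 0.2088² + 0.1429² = 0.001936 + 0.108702 + 0.075460 + 0.043597 + 0.020420 = 0.250115
B = 1 / 0.250115 = 3.9982
Bₛ = (B − 1)/(n − 1) = (3.9982 − 1)/(5 − 1) = 2.9982/4 = 0.7496

0.75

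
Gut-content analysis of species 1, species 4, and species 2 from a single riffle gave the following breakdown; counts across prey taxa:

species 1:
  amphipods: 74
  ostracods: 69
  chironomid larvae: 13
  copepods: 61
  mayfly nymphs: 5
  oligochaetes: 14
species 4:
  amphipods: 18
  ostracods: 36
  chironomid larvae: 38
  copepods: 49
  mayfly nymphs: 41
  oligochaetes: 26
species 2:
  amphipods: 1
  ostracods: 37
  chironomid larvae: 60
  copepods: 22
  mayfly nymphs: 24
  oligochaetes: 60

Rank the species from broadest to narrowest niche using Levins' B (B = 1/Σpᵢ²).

Proportions for species 1 (n=236): 74/236=0.3136, 69/236=0.2924, 13/236=0.0551, 61/236=0.2585, 5/236=0.0212, 14/236=0.0593
Proportions for species 4 (n=208): 18/208=0.0865, 36/208=0.1731, 38/208=0.1827, 49/208=0.2356, 41/208=0.1971, 26/208=0.1250
Proportions for species 2 (n=204): 1/204=0.0049, 37/204=0.1814, 60/204=0.2941, 22/204=0.1078, 24/204=0.1176, 60/204=0.2941
Σp_1ᵢ² = 0.3136² + 0.2924² + 0.0551² + 0.2585² + 0.0212² + 0.0593² = 0.098345 + 0.085498 + 0.003036 + 0.066822 + 0.000449 + 0.003516 = 0.257666
B_1 = 1 / 0.257666 = 3.8810
Σp_4ᵢ² = 0.0865² + 0.1731² + 0.1827² + 0.2356² + 0.1971² + 0.1250² = 0.007482 + 0.029964 + 0.033379 + 0.055507 + 0.038848 + 0.015625 = 0.180805
B_4 = 1 / 0.180805 = 5.5308
Σp_2ᵢ² = 0.0049² + 0.1814² + 0.2941² + 0.1078² + 0.1176² + 0.2941² = 0.000024 + 0.032906 + 0.086495 + 0.011621 + 0.013830 + 0.086495 = 0.231371
B_2 = 1 / 0.231371 = 4.3221
Ranking by B (broadest → narrowest): species 4 (5.53) > species 2 (4.32) > species 1 (3.88)

species 4 > species 2 > species 1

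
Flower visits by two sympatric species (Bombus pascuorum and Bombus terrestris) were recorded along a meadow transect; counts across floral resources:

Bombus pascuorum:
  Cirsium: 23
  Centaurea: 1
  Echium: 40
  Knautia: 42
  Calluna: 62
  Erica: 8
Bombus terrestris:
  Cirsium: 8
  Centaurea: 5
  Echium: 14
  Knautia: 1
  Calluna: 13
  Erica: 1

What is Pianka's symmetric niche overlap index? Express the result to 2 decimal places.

0.85

Proportions for Bombus pascuorum (n=176): 23/176=0.1307, 1/176=0.0057, 40/176=0.2273, 42/176=0.2386, 62/176=0.3523, 8/176=0.0455
Proportions for Bombus terrestris (n=42): 8/42=0.1905, 5/42=0.1190, 14/42=0.3333, 1/42=0.0238, 13/42=0.3095, 1/42=0.0238
Σ p₁ᵢp₂ᵢ = 0.024898 + 0.000678 + 0.075759 + 0.005679 + 0.109037 + 0.001083 = 0.217134
Σp_1ᵢ² = 0.1307² + 0.0057² + 0.2273² + 0.2386² + 0.3523² + 0.0455² = 0.017082 + 0.000032 + 0.051665 + 0.056930 + 0.124115 + 0.002070 = 0.251894
Σp_2ᵢ² = 0.1905² + 0.1190² + 0.3333² + 0.0238² + 0.3095² + 0.0238² = 0.036290 + 0.014161 + 0.111089 + 0.000566 + 0.095790 + 0.000566 = 0.258462
O = 0.217134 / √(0.251894 × 0.258462) = 0.217134 / 0.2551569 = 0.8510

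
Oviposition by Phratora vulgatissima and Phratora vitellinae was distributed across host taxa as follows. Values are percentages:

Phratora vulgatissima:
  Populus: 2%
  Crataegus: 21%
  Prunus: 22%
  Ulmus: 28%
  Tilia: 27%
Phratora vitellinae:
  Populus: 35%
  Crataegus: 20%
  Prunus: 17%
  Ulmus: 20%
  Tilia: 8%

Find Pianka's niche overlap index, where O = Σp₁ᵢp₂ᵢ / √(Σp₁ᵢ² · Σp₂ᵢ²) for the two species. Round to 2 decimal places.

Convert percentages to proportions (divide by 100).
Σ p₁ᵢp₂ᵢ = 0.0070 + 0.0420 + 0.0374 + 0.0560 + 0.0216 = 0.1640
Σp_1ᵢ² = 0.02² + 0.21² + 0.22² + 0.28² + 0.27² = 0.0004 + 0.0441 + 0.0484 + 0.0784 + 0.0729 = 0.2442
Σp_2ᵢ² = 0.35² + 0.20² + 0.17² + 0.20² + 0.08² = 0.1225 + 0.0400 + 0.0289 + 0.0400 + 0.0064 = 0.2378
O = 0.1640 / √(0.2442 × 0.2378) = 0.1640 / 0.24098 = 0.6806

0.68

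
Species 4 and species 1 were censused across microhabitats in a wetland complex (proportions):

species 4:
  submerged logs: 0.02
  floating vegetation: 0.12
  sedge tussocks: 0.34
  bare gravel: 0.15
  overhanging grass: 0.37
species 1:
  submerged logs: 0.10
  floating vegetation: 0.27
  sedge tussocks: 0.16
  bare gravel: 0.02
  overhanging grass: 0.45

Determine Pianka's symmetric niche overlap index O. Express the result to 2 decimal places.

Σ p₁ᵢp₂ᵢ = 0.0020 + 0.0324 + 0.0544 + 0.0030 + 0.1665 = 0.2583
Σp_1ᵢ² = 0.02² + 0.12² + 0.34² + 0.15² + 0.37² = 0.0004 + 0.0144 + 0.1156 + 0.0225 + 0.1369 = 0.2898
Σp_2ᵢ² = 0.10² + 0.27² + 0.16² + 0.02² + 0.45² = 0.0100 + 0.0729 + 0.0256 + 0.0004 + 0.2025 = 0.3114
O = 0.2583 / √(0.2898 × 0.3114) = 0.2583 / 0.30041 = 0.8598

0.86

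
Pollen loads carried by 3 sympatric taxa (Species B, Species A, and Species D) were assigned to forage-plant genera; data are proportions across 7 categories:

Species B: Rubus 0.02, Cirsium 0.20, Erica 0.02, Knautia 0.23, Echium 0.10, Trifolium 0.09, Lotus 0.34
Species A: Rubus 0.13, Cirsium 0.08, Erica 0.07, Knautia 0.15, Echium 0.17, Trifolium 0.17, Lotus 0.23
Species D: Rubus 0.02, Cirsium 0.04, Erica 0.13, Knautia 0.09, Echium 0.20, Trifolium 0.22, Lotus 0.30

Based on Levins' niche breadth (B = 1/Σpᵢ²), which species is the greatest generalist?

Species A

Σp_Bᵢ² = 0.02² + 0.20² + 0.02² + 0.23² + 0.10² + 0.09² + 0.34² = 0.0004 + 0.0400 + 0.0004 + 0.0529 + 0.0100 + 0.0081 + 0.1156 = 0.2274
B_B = 1 / 0.2274 = 4.3975
Σp_Aᵢ² = 0.13² + 0.08² + 0.07² + 0.15² + 0.17² + 0.17² + 0.23² = 0.0169 + 0.0064 + 0.0049 + 0.0225 + 0.0289 + 0.0289 + 0.0529 = 0.1614
B_A = 1 / 0.1614 = 6.1958
Σp_Dᵢ² = 0.02² + 0.04² + 0.13² + 0.09² + 0.20² + 0.22² + 0.30² = 0.0004 + 0.0016 + 0.0169 + 0.0081 + 0.0400 + 0.0484 + 0.0900 = 0.2054
B_D = 1 / 0.2054 = 4.8685
Highest B → broadest niche (most generalist): Species A (B = 6.20).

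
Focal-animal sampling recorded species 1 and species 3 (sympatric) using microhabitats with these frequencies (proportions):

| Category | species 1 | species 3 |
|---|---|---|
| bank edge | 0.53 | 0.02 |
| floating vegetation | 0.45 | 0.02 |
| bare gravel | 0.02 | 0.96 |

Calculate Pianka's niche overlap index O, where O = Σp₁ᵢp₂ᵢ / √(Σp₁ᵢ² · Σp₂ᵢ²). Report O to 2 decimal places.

Σ p₁ᵢp₂ᵢ = 0.0106 + 0.0090 + 0.0192 = 0.0388
Σp_1ᵢ² = 0.53² + 0.45² + 0.02² = 0.2809 + 0.2025 + 0.0004 = 0.4838
Σp_2ᵢ² = 0.02² + 0.02² + 0.96² = 0.0004 + 0.0004 + 0.9216 = 0.9224
O = 0.0388 / √(0.4838 × 0.9224) = 0.0388 / 0.66802 = 0.0581

0.06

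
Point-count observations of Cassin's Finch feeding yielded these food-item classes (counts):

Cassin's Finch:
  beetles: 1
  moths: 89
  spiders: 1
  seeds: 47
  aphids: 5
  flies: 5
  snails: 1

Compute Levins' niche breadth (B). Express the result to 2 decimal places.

2.18

Proportions for Cassin's Finch (n=149): 1/149=0.0067, 89/149=0.5973, 1/149=0.0067, 47/149=0.3154, 5/149=0.0336, 5/149=0.0336, 1/149=0.0067
Σpᵢ² = 0.0067² + 0.5973² + 0.0067² + 0.3154² + 0.0336² + 0.0336² + 0.0067² = 0.000045 + 0.356767 + 0.000045 + 0.099477 + 0.001129 + 0.001129 + 0.000045 = 0.458637
B = 1 / 0.458637 = 2.1804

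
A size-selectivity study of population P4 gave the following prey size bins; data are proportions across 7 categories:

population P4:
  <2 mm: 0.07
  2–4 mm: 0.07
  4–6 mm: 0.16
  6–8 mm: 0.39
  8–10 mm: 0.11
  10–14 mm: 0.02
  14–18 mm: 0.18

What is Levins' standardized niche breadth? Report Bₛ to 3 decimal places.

0.550

Σpᵢ² = 0.07² + 0.07² + 0.16² + 0.39² + 0.11² + 0.02² + 0.18² = 0.0049 + 0.0049 + 0.0256 + 0.1521 + 0.0121 + 0.0004 + 0.0324 = 0.2324
B = 1 / 0.2324 = 4.30293
Bₛ = (B − 1)/(n − 1) = (4.30293 − 1)/(7 − 1) = 3.30293/6 = 0.55049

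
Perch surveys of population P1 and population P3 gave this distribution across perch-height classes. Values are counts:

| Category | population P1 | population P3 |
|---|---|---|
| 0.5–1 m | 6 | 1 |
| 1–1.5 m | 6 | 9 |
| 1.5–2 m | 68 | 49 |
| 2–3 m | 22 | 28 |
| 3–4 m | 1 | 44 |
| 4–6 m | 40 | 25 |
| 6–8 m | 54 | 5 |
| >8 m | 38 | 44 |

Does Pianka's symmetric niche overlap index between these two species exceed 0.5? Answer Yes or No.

Yes

Proportions for population P1 (n=235): 6/235=0.0255, 6/235=0.0255, 68/235=0.2894, 22/235=0.0936, 1/235=0.0043, 40/235=0.1702, 54/235=0.2298, 38/235=0.1617
Proportions for population P3 (n=205): 1/205=0.0049, 9/205=0.0439, 49/205=0.2390, 28/205=0.1366, 44/205=0.2146, 25/205=0.1220, 5/205=0.0244, 44/205=0.2146
Σ p₁ᵢp₂ᵢ = 0.000125 + 0.001119 + 0.069167 + 0.012786 + 0.000923 + 0.020764 + 0.005607 + 0.034701 = 0.145192
Σp_1ᵢ² = 0.0255² + 0.0255² + 0.2894² + 0.0936² + 0.0043² + 0.1702² + 0.2298² + 0.1617² = 0.000650 + 0.000650 + 0.083752 + 0.008761 + 0.000018 + 0.028968 + 0.052808 + 0.026147 = 0.201754
Σp_2ᵢ² = 0.0049² + 0.0439² + 0.2390² + 0.1366² + 0.2146² + 0.1220² + 0.0244² + 0.2146² = 0.000024 + 0.001927 + 0.057121 + 0.018660 + 0.046053 + 0.014884 + 0.000595 + 0.046053 = 0.185317
O = 0.145192 / √(0.201754 × 0.185317) = 0.145192 / 0.1933609 = 0.7509
O = 0.7509 > 0.5 → Yes.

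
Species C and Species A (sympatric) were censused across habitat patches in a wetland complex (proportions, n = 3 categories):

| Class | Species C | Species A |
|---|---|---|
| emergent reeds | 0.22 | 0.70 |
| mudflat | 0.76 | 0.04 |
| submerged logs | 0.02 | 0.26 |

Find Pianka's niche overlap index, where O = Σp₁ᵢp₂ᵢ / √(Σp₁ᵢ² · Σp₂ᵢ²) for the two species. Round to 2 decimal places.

Σ p₁ᵢp₂ᵢ = 0.1540 + 0.0304 + 0.0052 = 0.1896
Σp_1ᵢ² = 0.22² + 0.76² + 0.02² = 0.0484 + 0.5776 + 0.0004 = 0.6264
Σp_2ᵢ² = 0.70² + 0.04² + 0.26² = 0.4900 + 0.0016 + 0.0676 = 0.5592
O = 0.1896 / √(0.6264 × 0.5592) = 0.1896 / 0.59185 = 0.3204

0.32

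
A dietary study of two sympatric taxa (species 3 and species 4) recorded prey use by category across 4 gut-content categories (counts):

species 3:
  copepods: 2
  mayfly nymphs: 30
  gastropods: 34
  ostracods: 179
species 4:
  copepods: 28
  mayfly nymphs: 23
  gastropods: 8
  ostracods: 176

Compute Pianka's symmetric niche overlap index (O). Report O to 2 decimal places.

Proportions for species 3 (n=245): 2/245=0.0082, 30/245=0.1224, 34/245=0.1388, 179/245=0.7306
Proportions for species 4 (n=235): 28/235=0.1191, 23/235=0.0979, 8/235=0.0340, 176/235=0.7489
Σ p₁ᵢp₂ᵢ = 0.000977 + 0.011983 + 0.004719 + 0.547146 = 0.564825
Σp_1ᵢ² = 0.0082² + 0.1224² + 0.1388² + 0.7306² = 0.000067 + 0.014982 + 0.019265 + 0.533776 = 0.568090
Σp_2ᵢ² = 0.1191² + 0.0979² + 0.0340² + 0.7489² = 0.014185 + 0.009584 + 0.001156 + 0.560851 = 0.585776
O = 0.564825 / √(0.568090 × 0.585776) = 0.564825 / 0.5768652 = 0.9791

0.98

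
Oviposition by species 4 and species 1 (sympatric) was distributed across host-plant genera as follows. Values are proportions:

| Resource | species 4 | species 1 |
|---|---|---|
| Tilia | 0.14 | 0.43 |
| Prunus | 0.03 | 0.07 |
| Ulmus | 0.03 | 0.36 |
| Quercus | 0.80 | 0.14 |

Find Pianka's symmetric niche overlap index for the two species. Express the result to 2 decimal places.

Σ p₁ᵢp₂ᵢ = 0.0602 + 0.0021 + 0.0108 + 0.1120 = 0.1851
Σp_1ᵢ² = 0.14² + 0.03² + 0.03² + 0.80² = 0.0196 + 0.0009 + 0.0009 + 0.6400 = 0.6614
Σp_2ᵢ² = 0.43² + 0.07² + 0.36² + 0.14² = 0.1849 + 0.0049 + 0.1296 + 0.0196 = 0.3390
O = 0.1851 / √(0.6614 × 0.3390) = 0.1851 / 0.47351 = 0.3909

0.39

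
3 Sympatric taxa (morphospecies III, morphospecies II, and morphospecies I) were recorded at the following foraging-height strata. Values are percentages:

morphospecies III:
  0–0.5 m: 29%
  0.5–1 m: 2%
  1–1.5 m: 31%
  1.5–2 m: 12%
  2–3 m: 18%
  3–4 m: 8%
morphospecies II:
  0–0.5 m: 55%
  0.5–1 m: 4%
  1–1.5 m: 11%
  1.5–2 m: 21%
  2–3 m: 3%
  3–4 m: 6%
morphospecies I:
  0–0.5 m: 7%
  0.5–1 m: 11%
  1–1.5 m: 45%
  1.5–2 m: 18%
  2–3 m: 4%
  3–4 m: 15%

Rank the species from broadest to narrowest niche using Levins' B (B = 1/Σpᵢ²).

Convert percentages to proportions (divide by 100).
Σp_IIIᵢ² = 0.29² + 0.02² + 0.31² + 0.12² + 0.18² + 0.08² = 0.0841 + 0.0004 + 0.0961 + 0.0144 + 0.0324 + 0.0064 = 0.2338
B_III = 1 / 0.2338 = 4.2772
Σp_IIᵢ² = 0.55² + 0.04² + 0.11² + 0.21² + 0.03² + 0.06² = 0.3025 + 0.0016 + 0.0121 + 0.0441 + 0.0009 + 0.0036 = 0.3648
B_II = 1 / 0.3648 = 2.7412
Σp_Iᵢ² = 0.07² + 0.11² + 0.45² + 0.18² + 0.04² + 0.15² = 0.0049 + 0.0121 + 0.2025 + 0.0324 + 0.0016 + 0.0225 = 0.2760
B_I = 1 / 0.2760 = 3.6232
Ranking by B (broadest → narrowest): morphospecies III (4.28) > morphospecies I (3.62) > morphospecies II (2.74)

morphospecies III > morphospecies I > morphospecies II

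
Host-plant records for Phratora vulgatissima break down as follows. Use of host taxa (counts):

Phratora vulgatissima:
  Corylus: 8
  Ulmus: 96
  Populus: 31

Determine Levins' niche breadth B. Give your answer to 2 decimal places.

Proportions for Phratora vulgatissima (n=135): 8/135=0.0593, 96/135=0.7111, 31/135=0.2296
Σpᵢ² = 0.0593² + 0.7111² + 0.2296² = 0.003516 + 0.505663 + 0.052716 = 0.561895
B = 1 / 0.561895 = 1.7797

1.78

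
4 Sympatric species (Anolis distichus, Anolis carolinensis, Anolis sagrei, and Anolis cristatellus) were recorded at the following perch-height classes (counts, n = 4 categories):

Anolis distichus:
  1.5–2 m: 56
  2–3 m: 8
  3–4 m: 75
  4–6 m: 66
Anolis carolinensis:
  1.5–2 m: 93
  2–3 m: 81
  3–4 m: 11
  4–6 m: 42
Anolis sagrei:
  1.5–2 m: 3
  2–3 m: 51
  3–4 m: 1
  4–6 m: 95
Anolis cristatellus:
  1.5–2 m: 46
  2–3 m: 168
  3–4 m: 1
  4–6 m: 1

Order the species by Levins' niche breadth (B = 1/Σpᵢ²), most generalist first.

Proportions for Anolis distichus (n=205): 56/205=0.2732, 8/205=0.0390, 75/205=0.3659, 66/205=0.3220
Proportions for Anolis carolinensis (n=227): 93/227=0.4097, 81/227=0.3568, 11/227=0.0485, 42/227=0.1850
Proportions for Anolis sagrei (n=150): 3/150=0.0200, 51/150=0.3400, 1/150=0.0067, 95/150=0.6333
Proportions for Anolis cristatellus (n=216): 46/216=0.2130, 168/216=0.7778, 1/216=0.0046, 1/216=0.0046
Σp_distᵢ² = 0.2732² + 0.0390² + 0.3659² + 0.3220² = 0.074638 + 0.001521 + 0.133883 + 0.103684 = 0.313726
B_dist = 1 / 0.313726 = 3.1875
Σp_caroᵢ² = 0.4097² + 0.3568² + 0.0485² + 0.1850² = 0.167854 + 0.127306 + 0.002352 + 0.034225 = 0.331737
B_caro = 1 / 0.331737 = 3.0144
Σp_sagrᵢ² = 0.0200² + 0.3400² + 0.0067² + 0.6333² = 0.000400 + 0.115600 + 0.000045 + 0.401069 = 0.517114
B_sagr = 1 / 0.517114 = 1.9338
Σp_crisᵢ² = 0.2130² + 0.7778² + 0.0046² + 0.0046² = 0.045369 + 0.604973 + 0.000021 + 0.000021 = 0.650384
B_cris = 1 / 0.650384 = 1.5376
Ranking by B (broadest → narrowest): Anolis distichus (3.19) > Anolis carolinensis (3.01) > Anolis sagrei (1.93) > Anolis cristatellus (1.54)

Anolis distichus > Anolis carolinensis > Anolis sagrei > Anolis cristatellus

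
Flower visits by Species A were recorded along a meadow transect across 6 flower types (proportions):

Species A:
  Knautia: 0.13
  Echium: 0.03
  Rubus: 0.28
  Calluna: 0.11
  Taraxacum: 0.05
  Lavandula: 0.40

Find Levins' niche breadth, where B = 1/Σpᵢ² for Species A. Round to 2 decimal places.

Σpᵢ² = 0.13² + 0.03² + 0.28² + 0.11² + 0.05² + 0.40² = 0.0169 + 0.0009 + 0.0784 + 0.0121 + 0.0025 + 0.1600 = 0.2708
B = 1 / 0.2708 = 3.6928

3.69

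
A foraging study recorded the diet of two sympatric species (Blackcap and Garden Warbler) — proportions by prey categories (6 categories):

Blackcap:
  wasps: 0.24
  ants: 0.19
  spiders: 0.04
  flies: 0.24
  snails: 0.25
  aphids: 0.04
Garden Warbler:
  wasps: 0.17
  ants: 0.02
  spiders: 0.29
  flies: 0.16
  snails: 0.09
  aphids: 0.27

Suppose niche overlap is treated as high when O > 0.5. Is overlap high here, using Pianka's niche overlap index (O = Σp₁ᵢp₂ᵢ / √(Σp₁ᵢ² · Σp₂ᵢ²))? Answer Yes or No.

Σ p₁ᵢp₂ᵢ = 0.0408 + 0.0038 + 0.0116 + 0.0384 + 0.0225 + 0.0108 = 0.1279
Σp_1ᵢ² = 0.24² + 0.19² + 0.04² + 0.24² + 0.25² + 0.04² = 0.0576 + 0.0361 + 0.0016 + 0.0576 + 0.0625 + 0.0016 = 0.2170
Σp_2ᵢ² = 0.17² + 0.02² + 0.29² + 0.16² + 0.09² + 0.27² = 0.0289 + 0.0004 + 0.0841 + 0.0256 + 0.0081 + 0.0729 = 0.2200
O = 0.1279 / √(0.2170 × 0.2200) = 0.1279 / 0.21849 = 0.5854
O = 0.5854 > 0.5 → Yes.

Yes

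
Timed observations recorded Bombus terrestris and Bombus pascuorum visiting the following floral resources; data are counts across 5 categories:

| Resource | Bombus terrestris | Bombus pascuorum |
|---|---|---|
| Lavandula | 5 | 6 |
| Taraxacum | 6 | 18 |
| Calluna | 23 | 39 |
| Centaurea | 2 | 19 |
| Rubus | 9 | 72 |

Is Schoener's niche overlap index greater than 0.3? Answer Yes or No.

Proportions for Bombus terrestris (n=45): 5/45=0.1111, 6/45=0.1333, 23/45=0.5111, 2/45=0.0444, 9/45=0.2000
Proportions for Bombus pascuorum (n=154): 6/154=0.0390, 18/154=0.1169, 39/154=0.2532, 19/154=0.1234, 72/154=0.4675
Σ|p₁ᵢ − p₂ᵢ| = 0.0721 + 0.0164 + 0.2579 + 0.0790 + 0.2675 = 0.6929
D = 1 − ½ × 0.6929 = 1 − 0.34645 = 0.65355
D = 0.65355 > 0.3 → Yes.

Yes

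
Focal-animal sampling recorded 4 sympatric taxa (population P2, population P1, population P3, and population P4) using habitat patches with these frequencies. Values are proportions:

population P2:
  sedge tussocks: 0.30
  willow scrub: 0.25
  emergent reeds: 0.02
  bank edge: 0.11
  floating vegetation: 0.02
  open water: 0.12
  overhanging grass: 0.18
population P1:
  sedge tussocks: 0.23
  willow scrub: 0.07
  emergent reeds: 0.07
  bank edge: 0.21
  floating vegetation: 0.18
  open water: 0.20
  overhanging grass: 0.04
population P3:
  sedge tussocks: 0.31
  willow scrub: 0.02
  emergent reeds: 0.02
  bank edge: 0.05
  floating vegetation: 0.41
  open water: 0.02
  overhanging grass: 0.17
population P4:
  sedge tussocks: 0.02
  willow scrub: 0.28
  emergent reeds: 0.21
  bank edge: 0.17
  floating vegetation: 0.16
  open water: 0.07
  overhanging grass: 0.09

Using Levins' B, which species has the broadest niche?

population P1

Σp_P2ᵢ² = 0.30² + 0.25² + 0.02² + 0.11² + 0.02² + 0.12² + 0.18² = 0.0900 + 0.0625 + 0.0004 + 0.0121 + 0.0004 + 0.0144 + 0.0324 = 0.2122
B_P2 = 1 / 0.2122 = 4.7125
Σp_P1ᵢ² = 0.23² + 0.07² + 0.07² + 0.21² + 0.18² + 0.20² + 0.04² = 0.0529 + 0.0049 + 0.0049 + 0.0441 + 0.0324 + 0.0400 + 0.0016 = 0.1808
B_P1 = 1 / 0.1808 = 5.5310
Σp_P3ᵢ² = 0.31² + 0.02² + 0.02² + 0.05² + 0.41² + 0.02² + 0.17² = 0.0961 + 0.0004 + 0.0004 + 0.0025 + 0.1681 + 0.0004 + 0.0289 = 0.2968
B_P3 = 1 / 0.2968 = 3.3693
Σp_P4ᵢ² = 0.02² + 0.28² + 0.21² + 0.17² + 0.16² + 0.07² + 0.09² = 0.0004 + 0.0784 + 0.0441 + 0.0289 + 0.0256 + 0.0049 + 0.0081 = 0.1904
B_P4 = 1 / 0.1904 = 5.2521
Highest B → broadest niche (most generalist): population P1 (B = 5.53).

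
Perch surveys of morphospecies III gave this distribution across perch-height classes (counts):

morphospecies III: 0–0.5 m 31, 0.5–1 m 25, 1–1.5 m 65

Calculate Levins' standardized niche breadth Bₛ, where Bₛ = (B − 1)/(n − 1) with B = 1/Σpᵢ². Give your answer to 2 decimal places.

Proportions for morphospecies III (n=121): 31/121=0.2562, 25/121=0.2066, 65/121=0.5372
Σpᵢ² = 0.2562² + 0.2066² + 0.5372² = 0.065638 + 0.042684 + 0.288584 = 0.396906
B = 1 / 0.396906 = 2.5195
Bₛ = (B − 1)/(n − 1) = (2.5195 − 1)/(3 − 1) = 1.5195/2 = 0.7598

0.76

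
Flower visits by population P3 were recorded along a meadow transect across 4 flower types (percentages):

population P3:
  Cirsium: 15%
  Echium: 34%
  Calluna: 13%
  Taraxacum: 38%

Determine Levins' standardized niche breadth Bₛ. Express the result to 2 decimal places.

Convert percentages to proportions (divide by 100).
Σpᵢ² = 0.15² + 0.34² + 0.13² + 0.38² = 0.0225 + 0.1156 + 0.0169 + 0.1444 = 0.2994
B = 1 / 0.2994 = 3.3400
Bₛ = (B − 1)/(n − 1) = (3.3400 − 1)/(4 − 1) = 2.3400/3 = 0.7800

0.78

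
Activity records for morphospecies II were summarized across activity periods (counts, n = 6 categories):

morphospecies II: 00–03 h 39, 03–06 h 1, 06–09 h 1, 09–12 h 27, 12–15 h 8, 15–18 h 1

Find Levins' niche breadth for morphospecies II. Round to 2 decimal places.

2.56

Proportions for morphospecies II (n=77): 39/77=0.5065, 1/77=0.0130, 1/77=0.0130, 27/77=0.3506, 8/77=0.1039, 1/77=0.0130
Σpᵢ² = 0.5065² + 0.0130² + 0.0130² + 0.3506² + 0.1039² + 0.0130² = 0.256542 + 0.000169 + 0.000169 + 0.122920 + 0.010795 + 0.000169 = 0.390764
B = 1 / 0.390764 = 2.5591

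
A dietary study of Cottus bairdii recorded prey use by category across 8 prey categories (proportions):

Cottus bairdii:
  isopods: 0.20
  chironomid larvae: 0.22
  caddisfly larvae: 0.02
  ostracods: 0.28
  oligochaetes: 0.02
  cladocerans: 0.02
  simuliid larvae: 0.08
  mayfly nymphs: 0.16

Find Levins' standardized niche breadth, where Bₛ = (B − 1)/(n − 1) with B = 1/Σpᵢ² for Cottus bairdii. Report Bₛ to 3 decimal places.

0.571

Σpᵢ² = 0.20² + 0.22² + 0.02² + 0.28² + 0.02² + 0.02² + 0.08² + 0.16² = 0.0400 + 0.0484 + 0.0004 + 0.0784 + 0.0004 + 0.0004 + 0.0064 + 0.0256 = 0.2000
B = 1 / 0.2000 = 5.00000
Bₛ = (B − 1)/(n − 1) = (5.00000 − 1)/(8 − 1) = 4.00000/7 = 0.57143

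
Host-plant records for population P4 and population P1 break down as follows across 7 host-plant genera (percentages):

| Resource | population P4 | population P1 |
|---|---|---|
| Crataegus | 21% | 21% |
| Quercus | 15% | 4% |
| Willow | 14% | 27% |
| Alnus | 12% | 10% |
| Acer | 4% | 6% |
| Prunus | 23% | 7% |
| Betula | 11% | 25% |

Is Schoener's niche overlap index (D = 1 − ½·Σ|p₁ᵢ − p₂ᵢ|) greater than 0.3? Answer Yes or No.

Yes

Convert percentages to proportions (divide by 100).
Σ|p₁ᵢ − p₂ᵢ| = 0.00 + 0.11 + 0.13 + 0.02 + 0.02 + 0.16 + 0.14 = 0.58
D = 1 − ½ × 0.58 = 1 − 0.290 = 0.7100
D = 0.7100 > 0.3 → Yes.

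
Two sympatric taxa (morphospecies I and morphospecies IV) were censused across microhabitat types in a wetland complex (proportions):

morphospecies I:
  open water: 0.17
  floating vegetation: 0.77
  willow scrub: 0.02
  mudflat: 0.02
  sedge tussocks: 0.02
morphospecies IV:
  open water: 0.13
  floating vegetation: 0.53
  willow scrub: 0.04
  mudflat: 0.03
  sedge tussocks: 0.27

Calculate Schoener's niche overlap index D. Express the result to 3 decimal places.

Σ|p₁ᵢ − p₂ᵢ| = 0.04 + 0.24 + 0.02 + 0.01 + 0.25 = 0.56
D = 1 − ½ × 0.56 = 1 − 0.280 = 0.72000

0.720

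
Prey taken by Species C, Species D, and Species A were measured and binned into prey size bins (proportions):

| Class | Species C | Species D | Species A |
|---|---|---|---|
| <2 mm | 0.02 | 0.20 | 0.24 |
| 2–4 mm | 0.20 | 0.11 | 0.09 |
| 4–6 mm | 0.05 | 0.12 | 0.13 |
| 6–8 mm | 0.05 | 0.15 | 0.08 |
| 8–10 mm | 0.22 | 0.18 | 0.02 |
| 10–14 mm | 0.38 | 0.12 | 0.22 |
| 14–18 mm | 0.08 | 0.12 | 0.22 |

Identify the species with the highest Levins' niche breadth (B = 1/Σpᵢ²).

Species D

Σp_Cᵢ² = 0.02² + 0.20² + 0.05² + 0.05² + 0.22² + 0.38² + 0.08² = 0.0004 + 0.0400 + 0.0025 + 0.0025 + 0.0484 + 0.1444 + 0.0064 = 0.2446
B_C = 1 / 0.2446 = 4.0883
Σp_Dᵢ² = 0.20² + 0.11² + 0.12² + 0.15² + 0.18² + 0.12² + 0.12² = 0.0400 + 0.0121 + 0.0144 + 0.0225 + 0.0324 + 0.0144 + 0.0144 = 0.1502
B_D = 1 / 0.1502 = 6.6578
Σp_Aᵢ² = 0.24² + 0.09² + 0.13² + 0.08² + 0.02² + 0.22² + 0.22² = 0.0576 + 0.0081 + 0.0169 + 0.0064 + 0.0004 + 0.0484 + 0.0484 = 0.1862
B_A = 1 / 0.1862 = 5.3706
Highest B → broadest niche (most generalist): Species D (B = 6.66).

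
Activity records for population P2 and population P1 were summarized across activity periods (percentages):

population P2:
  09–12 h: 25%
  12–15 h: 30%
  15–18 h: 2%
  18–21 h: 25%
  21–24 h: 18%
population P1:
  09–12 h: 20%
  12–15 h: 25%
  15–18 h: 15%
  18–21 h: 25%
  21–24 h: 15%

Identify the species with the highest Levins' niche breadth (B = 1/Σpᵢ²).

population P1

Convert percentages to proportions (divide by 100).
Σp_P2ᵢ² = 0.25² + 0.30² + 0.02² + 0.25² + 0.18² = 0.0625 + 0.0900 + 0.0004 + 0.0625 + 0.0324 = 0.2478
B_P2 = 1 / 0.2478 = 4.0355
Σp_P1ᵢ² = 0.20² + 0.25² + 0.15² + 0.25² + 0.15² = 0.0400 + 0.0625 + 0.0225 + 0.0625 + 0.0225 = 0.2100
B_P1 = 1 / 0.2100 = 4.7619
Highest B → broadest niche (most generalist): population P1 (B = 4.76).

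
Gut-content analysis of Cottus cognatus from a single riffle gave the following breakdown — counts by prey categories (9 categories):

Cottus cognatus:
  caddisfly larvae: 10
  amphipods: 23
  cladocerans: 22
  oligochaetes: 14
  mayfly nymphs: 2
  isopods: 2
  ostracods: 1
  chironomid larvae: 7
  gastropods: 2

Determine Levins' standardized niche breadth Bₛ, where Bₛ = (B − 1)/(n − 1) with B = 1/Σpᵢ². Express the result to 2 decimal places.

Proportions for Cottus cognatus (n=83): 10/83=0.1205, 23/83=0.2771, 22/83=0.2651, 14/83=0.1687, 2/83=0.0241, 2/83=0.0241, 1/83=0.0120, 7/83=0.0843, 2/83=0.0241
Σpᵢ² = 0.1205² + 0.2771² + 0.2651² + 0.1687² + 0.0241² + 0.0241² + 0.0120² + 0.0843² + 0.0241² = 0.014520 + 0.076784 + 0.070278 + 0.028460 + 0.000581 + 0.000581 + 0.000144 + 0.007106 + 0.000581 = 0.199035
B = 1 / 0.199035 = 5.0242
Bₛ = (B − 1)/(n − 1) = (5.0242 − 1)/(9 − 1) = 4.0242/8 = 0.5030

0.50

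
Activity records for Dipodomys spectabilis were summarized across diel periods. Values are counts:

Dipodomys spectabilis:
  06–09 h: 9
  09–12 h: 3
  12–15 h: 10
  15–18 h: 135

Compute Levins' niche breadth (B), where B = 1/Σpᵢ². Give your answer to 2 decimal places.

Proportions for Dipodomys spectabilis (n=157): 9/157=0.0573, 3/157=0.0191, 10/157=0.0637, 135/157=0.8599
Σpᵢ² = 0.0573² + 0.0191² + 0.0637² + 0.8599² = 0.003283 + 0.000365 + 0.004058 + 0.739428 = 0.747134
B = 1 / 0.747134 = 1.3384

1.34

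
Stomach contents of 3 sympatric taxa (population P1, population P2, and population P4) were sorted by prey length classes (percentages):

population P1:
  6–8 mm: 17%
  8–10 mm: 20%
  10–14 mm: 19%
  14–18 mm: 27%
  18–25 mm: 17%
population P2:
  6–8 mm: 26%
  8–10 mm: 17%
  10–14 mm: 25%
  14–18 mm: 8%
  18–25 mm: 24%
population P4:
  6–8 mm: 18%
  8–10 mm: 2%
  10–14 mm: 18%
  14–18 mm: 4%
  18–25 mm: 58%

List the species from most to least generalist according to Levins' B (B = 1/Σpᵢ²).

population P1 > population P2 > population P4

Convert percentages to proportions (divide by 100).
Σp_P1ᵢ² = 0.17² + 0.20² + 0.19² + 0.27² + 0.17² = 0.0289 + 0.0400 + 0.0361 + 0.0729 + 0.0289 = 0.2068
B_P1 = 1 / 0.2068 = 4.8356
Σp_P2ᵢ² = 0.26² + 0.17² + 0.25² + 0.08² + 0.24² = 0.0676 + 0.0289 + 0.0625 + 0.0064 + 0.0576 = 0.2230
B_P2 = 1 / 0.2230 = 4.4843
Σp_P4ᵢ² = 0.18² + 0.02² + 0.18² + 0.04² + 0.58² = 0.0324 + 0.0004 + 0.0324 + 0.0016 + 0.3364 = 0.4032
B_P4 = 1 / 0.4032 = 2.4802
Ranking by B (broadest → narrowest): population P1 (4.84) > population P2 (4.48) > population P4 (2.48)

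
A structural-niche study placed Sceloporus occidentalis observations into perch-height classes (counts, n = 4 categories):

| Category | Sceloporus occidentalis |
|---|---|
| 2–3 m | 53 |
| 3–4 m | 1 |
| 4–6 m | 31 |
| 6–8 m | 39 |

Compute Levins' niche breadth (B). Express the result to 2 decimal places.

Proportions for Sceloporus occidentalis (n=124): 53/124=0.4274, 1/124=0.0081, 31/124=0.2500, 39/124=0.3145
Σpᵢ² = 0.4274² + 0.0081² + 0.2500² + 0.3145² = 0.182671 + 0.000066 + 0.062500 + 0.098910 = 0.344147
B = 1 / 0.344147 = 2.9057

2.91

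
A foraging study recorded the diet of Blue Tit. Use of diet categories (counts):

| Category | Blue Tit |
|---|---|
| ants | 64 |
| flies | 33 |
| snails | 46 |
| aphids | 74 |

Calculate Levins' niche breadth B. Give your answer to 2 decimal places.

3.69

Proportions for Blue Tit (n=217): 64/217=0.2949, 33/217=0.1521, 46/217=0.2120, 74/217=0.3410
Σpᵢ² = 0.2949² + 0.1521² + 0.2120² + 0.3410² = 0.086966 + 0.023134 + 0.044944 + 0.116281 = 0.271325
B = 1 / 0.271325 = 3.6856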